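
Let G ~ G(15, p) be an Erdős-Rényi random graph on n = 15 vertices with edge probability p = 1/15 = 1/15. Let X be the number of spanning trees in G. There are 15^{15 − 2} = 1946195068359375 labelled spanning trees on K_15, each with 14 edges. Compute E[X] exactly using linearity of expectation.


K_15 has 15^{15 − 2} = 1946195068359375 labelled spanning trees.
For each such spanning tree H, let X_H = 1 if all 14 edges of H are present in G. Then P[X_H = 1] = p^{14} = (1/15)^{14} = 1/29192926025390625.
Summing the indicators: E[X] = Σ_H E[X_H] = 1946195068359375 · p^{14} = 1946195068359375 · 1/29192926025390625 = 1/15.
Numerically: E[X] ≈ 0.066667.

E[X] = 1946195068359375 · (1/15)^{14} = 1/15 ≈ 0.066667.


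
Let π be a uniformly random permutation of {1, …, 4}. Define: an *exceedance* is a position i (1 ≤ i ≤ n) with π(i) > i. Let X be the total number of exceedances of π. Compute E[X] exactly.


Write X = Σ_{i=1}^{4} X_i, where X_i = 1_{π(i) > i}.
For each fixed i, π(i) is uniform over {1, …, 4} (marginal of a uniform permutation), so P[π(i) > i] = (n − i)/n. Summing: Σ_{i=1}^{4} (n − i)/n = (0 + 1 + … + 3)/4 = 4(4 − 1)/(2·4) = (4 − 1)/2.
Hence E[X] = Σ_{i=1}^{4} (4 − i)/4 = 3/2 ≈ 1.500000.

E[X] = 3/2 = 1.500000.


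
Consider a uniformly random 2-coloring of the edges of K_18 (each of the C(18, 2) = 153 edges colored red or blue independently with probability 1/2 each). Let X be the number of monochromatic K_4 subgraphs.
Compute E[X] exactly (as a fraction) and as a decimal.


Let X = Σ_S X_S over the C(18, 4) = 3060 subsets S of size 4, where X_S = 1 if the K_4 on S is monochromatic.
For a fixed S, the K_4 on S has C(4, 2) = 6 edges. P[all 6 edges red] = (1/2)^6, and likewise for blue, so P[monochromatic] = 2·(1/2)^6 = 2^{1 − 6} = 1/32.
By linearity of expectation: E[X] = C(18, 4) · 2^{1 − 6} = 3060 · 1/32 = 765/8.
Numerically: E[X] ≈ 95.6250.

E[X] = C(18,4)·2^(1−C(4,2)) = 765/8 ≈ 95.6250.


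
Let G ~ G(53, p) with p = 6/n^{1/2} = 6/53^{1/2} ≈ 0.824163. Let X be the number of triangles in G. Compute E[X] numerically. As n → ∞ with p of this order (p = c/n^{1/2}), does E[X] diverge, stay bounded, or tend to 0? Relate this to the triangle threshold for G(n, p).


Number of potential triangles: C(53, 3) = 23426.
Each occurs with probability p³ ≈ (0.824163)³ ≈ 5.59809091e-01.
By linearity: E[X] = C(53, 3)·p³ ≈ 23426 · 5.59809091e-01 ≈ 13114.087761.
Since α = 1/2 < 1, p = c/n^{1/2} ≫ 1/n is above the triangle threshold p ~ 1/n. Asymptotically E[X] ~ (c³/6)·n^{3(1−α)} = (6³/6)·n^{1.5} → ∞; triangles are abundant w.h.p.

E[X] ≈ 13114.087761; in regime p = Θ(1/n^{1/2}) E[X] diverges (above the triangle threshold p ~ 1/n).


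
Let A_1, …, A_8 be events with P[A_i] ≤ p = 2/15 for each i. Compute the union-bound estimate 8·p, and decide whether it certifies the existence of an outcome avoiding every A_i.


Union bound: P[∪_{i=1}^{8} A_i] ≤ Σ_i P[A_i] ≤ 8·p = 8·(2/15) = 16/15.
Numerically: 16/15 ≈ 1.067.
Is 16/15 < 1? NO.
Since the bound 16/15 is ≥ 1, the union bound is uninformative here; it does NOT by itself certify existence.

8·p = 16/15 ≈ 1.067; existence NOT certified by the union bound.


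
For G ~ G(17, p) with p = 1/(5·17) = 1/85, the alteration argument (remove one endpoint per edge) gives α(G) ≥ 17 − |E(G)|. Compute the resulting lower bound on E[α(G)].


E[|E(G)|] = C(17, 2)·p = 136 · (1/85) = 8/5.
E[α(G)] ≥ n − E[|E(G)|] = 17 − 8/5 = 77/5.
Numerically: ≈ 15.400000.
(This is only a lower bound; the true E[α(G)] may be larger.)

E[α(G)] ≥ 77/5 ≈ 15.400000.


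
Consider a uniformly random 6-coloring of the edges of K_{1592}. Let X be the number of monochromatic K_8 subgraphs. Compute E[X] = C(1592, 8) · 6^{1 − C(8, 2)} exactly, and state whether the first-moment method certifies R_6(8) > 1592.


E[X] = C(1592, 8) · 6^{1 − 28} = 1005480414540892933435 · 6^{−27} = 1005480414540892933435/1023490369077469249536.
As a reduced fraction: E[X] = 1005480414540892933435/1023490369077469249536 ≈ 0.9824.
Is E[X] < 1? YES.
Since E[X] < 1, there exists a 6-coloring of K_{1592} with no monochromatic K_8; hence R_6(8) > 1592.

E[X] = 1005480414540892933435/1023490369077469249536 ≈ 0.9824; E[X] < 1, so R_6(8) > 1592.


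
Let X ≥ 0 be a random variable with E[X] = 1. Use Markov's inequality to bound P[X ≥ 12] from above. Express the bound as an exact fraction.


μ = E[X] = 1, a = 12.
Markov: P[X ≥ 12] ≤ μ/a = (1)/12 = 1/12.
Numerically: ≈ 0.083333.
(Since a = 12 > μ = 1.000000, the bound 1/12 is < 1 and informative.)

P[X ≥ 12] ≤ 1/12 ≈ 0.083333.


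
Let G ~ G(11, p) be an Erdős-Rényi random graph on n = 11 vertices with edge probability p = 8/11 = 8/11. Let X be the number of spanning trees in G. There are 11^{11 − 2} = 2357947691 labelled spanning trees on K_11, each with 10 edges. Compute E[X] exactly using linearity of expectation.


K_11 has 11^{11 − 2} = 2357947691 labelled spanning trees.
For each such spanning tree H, let X_H = 1 if all 10 edges of H are present in G. Then P[X_H = 1] = p^{10} = (8/11)^{10} = 1073741824/25937424601.
By linearity of expectation: E[X] = Σ_H E[X_H] = 2357947691 · p^{10} = 2357947691 · 1073741824/25937424601 = 1073741824/11.
Numerically: E[X] ≈ 9.7613e+07.

E[X] = 2357947691 · (8/11)^{10} = 1073741824/11 ≈ 9.7613e+07.


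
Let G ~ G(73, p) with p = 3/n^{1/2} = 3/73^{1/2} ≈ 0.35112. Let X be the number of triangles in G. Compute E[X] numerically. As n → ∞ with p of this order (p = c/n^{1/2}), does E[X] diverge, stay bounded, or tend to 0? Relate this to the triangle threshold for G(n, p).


Number of potential triangles: C(73, 3) = 62196.
Each occurs with probability p³ ≈ (0.35112)³ ≈ 4.3289191e-02.
By linearity: E[X] = C(73, 3)·p³ ≈ 62196 · 4.3289191e-02 ≈ 2692.41455.
Since α = 1/2 < 1, p = c/n^{1/2} ≫ 1/n is above the triangle threshold p ~ 1/n. Asymptotically E[X] ~ (c³/6)·n^{3(1−α)} = (3³/6)·n^{1.5} → ∞; triangles are abundant w.h.p.

E[X] ≈ 2692.41455; in regime p = Θ(1/n^{1/2}) E[X] diverges (above the triangle threshold p ~ 1/n).


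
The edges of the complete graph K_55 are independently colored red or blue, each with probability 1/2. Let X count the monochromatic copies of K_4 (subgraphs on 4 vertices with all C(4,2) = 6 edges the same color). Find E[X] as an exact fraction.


Let X = Σ_S X_S over the C(55, 4) = 341055 subsets S of size 4, where X_S = 1 if the K_4 on S is monochromatic.
For a fixed S, the K_4 on S has C(4, 2) = 6 edges. P[all 6 edges red] = (1/2)^6, and likewise for blue, so P[monochromatic] = 2·(1/2)^6 = 2^{1 − 6} = 1/32.
By linearity of expectation: E[X] = C(55, 4) · 2^{1 − 6} = 341055 · 1/32 = 341055/32.
Numerically: E[X] ≈ 10657.968750.

E[X] = C(55,4)·2^(1−C(4,2)) = 341055/32 ≈ 10657.968750.


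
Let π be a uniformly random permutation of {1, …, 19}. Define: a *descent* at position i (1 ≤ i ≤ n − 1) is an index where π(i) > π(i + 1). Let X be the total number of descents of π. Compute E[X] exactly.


Write X = Σ X_I over i = 1, …, 18, with X_I the indicator of one descent.
There are 18 indicators.
For each fixed i, the pair (π(i), π(i+1)) is a uniformly random ordered pair of distinct values from {1, …, 19}; by symmetry P[π(i) > π(i+1)] = 1/2.
By linearity: E[X] = 18 · (1/2) = (19 − 1) · (1/2) = 9 ≈ 9.000000.

E[X] = 9 = 9.000000.


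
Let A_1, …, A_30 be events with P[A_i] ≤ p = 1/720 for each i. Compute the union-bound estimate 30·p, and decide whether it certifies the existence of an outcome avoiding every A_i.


Union bound: P[∪_{i=1}^{30} A_i] ≤ Σ_i P[A_i] ≤ 30·p = 30·(1/720) = 1/24.
Numerically: 1/24 ≈ 0.04167.
Is 1/24 < 1? YES.
Since P[∪ A_i] ≤ 1/24 < 1, the complement has P[∩ A_i^c] ≥ 1 − 1/24 = 23/24 > 0, so some outcome avoids every A_i.

30·p = 1/24 ≈ 0.04167; existence CERTIFIED by the union bound.


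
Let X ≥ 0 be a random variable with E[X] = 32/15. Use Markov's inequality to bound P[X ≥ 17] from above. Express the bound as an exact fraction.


μ = E[X] = 32/15, a = 17.
Markov: P[X ≥ 17] ≤ μ/a = (32/15)/17 = 32/255.
Numerically: ≈ 0.125.
(Since a = 17 > μ = 2.133, the bound 32/255 is < 1 and informative.)

P[X ≥ 17] ≤ 32/255 ≈ 0.125.


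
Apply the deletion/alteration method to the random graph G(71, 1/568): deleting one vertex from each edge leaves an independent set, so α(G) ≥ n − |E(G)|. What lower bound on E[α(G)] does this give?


E[|E(G)|] = C(71, 2)·p = 2485 · (1/568) = 35/8.
E[α(G)] ≥ n − E[|E(G)|] = 71 − 35/8 = 533/8.
Numerically: ≈ 66.62500.
(This is only a lower bound; the true E[α(G)] may be larger.)

E[α(G)] ≥ 533/8 ≈ 66.62500.


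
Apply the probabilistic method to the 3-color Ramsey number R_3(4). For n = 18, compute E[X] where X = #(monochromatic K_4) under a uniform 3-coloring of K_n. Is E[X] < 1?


E[X] = C(18, 4) · 3^{1 − 6} = 3060 · 3^{−5} = 3060/243.
As a reduced fraction: E[X] = 340/27 ≈ 12.593.
Is E[X] < 1? NO.
Since E[X] ≥ 1, the first-moment bound is inconclusive at n = 18; it does NOT by itself certify R_3(4) > 18.

E[X] = 340/27 ≈ 12.593; E[X] ≥ 1; first-moment method inconclusive here.


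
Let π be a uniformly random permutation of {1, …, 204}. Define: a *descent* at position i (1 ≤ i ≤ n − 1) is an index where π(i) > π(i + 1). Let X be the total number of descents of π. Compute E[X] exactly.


Write X = Σ X_I over i = 1, …, 203, with X_I the indicator of one descent.
There are 203 indicators.
For each fixed i, the pair (π(i), π(i+1)) is a uniformly random ordered pair of distinct values from {1, …, 204}; by symmetry P[π(i) > π(i+1)] = 1/2.
By linearity: E[X] = 203 · (1/2) = (204 − 1) · (1/2) = 203/2 ≈ 101.500.

E[X] = 203/2 = 101.500.


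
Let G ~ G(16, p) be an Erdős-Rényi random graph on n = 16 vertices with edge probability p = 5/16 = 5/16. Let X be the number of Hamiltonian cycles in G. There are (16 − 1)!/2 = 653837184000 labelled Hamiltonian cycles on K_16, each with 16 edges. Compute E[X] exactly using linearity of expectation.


K_16 has (16 − 1)!/2 = 653837184000 labelled Hamiltonian cycles.
For each such Hamiltonian cycle H, let X_H = 1 if all 16 edges of H are present in G. Then P[X_H = 1] = p^{16} = (5/16)^{16} = 152587890625/18446744073709551616.
By linearity of expectation: E[X] = Σ_H E[X_H] = 653837184000 · p^{16} = 653837184000 · 152587890625/18446744073709551616 = 97429332733154296875/18014398509481984.
Numerically: E[X] ≈ 5408.4.

E[X] = 653837184000 · (5/16)^{16} = 97429332733154296875/18014398509481984 ≈ 5408.4.


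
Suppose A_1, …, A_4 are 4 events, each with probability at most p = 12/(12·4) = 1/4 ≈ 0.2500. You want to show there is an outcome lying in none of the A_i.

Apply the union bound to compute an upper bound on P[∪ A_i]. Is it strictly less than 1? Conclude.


Union bound: P[∪_{i=1}^{4} A_i] ≤ Σ_i P[A_i] ≤ 4·p = 4·(1/4) = 1.
Numerically: 1 ≈ 1.0000.
Is 1 < 1? NO.
Since the bound 1 is ≥ 1, the union bound is uninformative here; it does NOT by itself certify existence.

4·p = 1 ≈ 1.0000; existence NOT certified by the union bound.


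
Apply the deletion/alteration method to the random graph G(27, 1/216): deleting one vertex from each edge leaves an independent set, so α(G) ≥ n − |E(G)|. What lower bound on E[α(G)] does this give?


E[|E(G)|] = C(27, 2)·p = 351 · (1/216) = 13/8.
E[α(G)] ≥ n − E[|E(G)|] = 27 − 13/8 = 203/8.
Numerically: ≈ 25.37500.
(This is only a lower bound; the true E[α(G)] may be larger.)

E[α(G)] ≥ 203/8 ≈ 25.37500.


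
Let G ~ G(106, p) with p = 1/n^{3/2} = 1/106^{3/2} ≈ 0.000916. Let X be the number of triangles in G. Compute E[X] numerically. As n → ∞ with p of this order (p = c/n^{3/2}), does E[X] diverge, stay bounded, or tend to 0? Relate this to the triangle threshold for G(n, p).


Number of potential triangles: C(106, 3) = 192920.
Each occurs with probability p³ ≈ (0.000916)³ ≈ 7.69349e-10.
By linearity: E[X] = C(106, 3)·p³ ≈ 192920 · 7.69349e-10 ≈ 0.000.
Since α = 3/2 > 1, p = c/n^{3/2} = o(1/n) is below the triangle threshold p ~ 1/n. Asymptotically E[X] ~ (c³/6)·n^{3(1−α)} = (1³/6)·n^{-1.5} → 0, so by Markov's inequality G has no triangles w.h.p.

E[X] ≈ 0.000; in regime p = Θ(1/n^{3/2}) E[X] tends to 0 (below the triangle threshold p ~ 1/n).


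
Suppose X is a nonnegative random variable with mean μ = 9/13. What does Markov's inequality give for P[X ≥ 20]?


μ = E[X] = 9/13, a = 20.
Markov: P[X ≥ 20] ≤ μ/a = (9/13)/20 = 9/260.
Numerically: ≈ 0.034615.
(Since a = 20 > μ = 0.692308, the bound 9/260 is < 1 and informative.)

P[X ≥ 20] ≤ 9/260 ≈ 0.034615.


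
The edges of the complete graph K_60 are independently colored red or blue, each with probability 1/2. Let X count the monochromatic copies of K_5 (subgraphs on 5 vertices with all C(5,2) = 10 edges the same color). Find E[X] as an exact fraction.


Let X = Σ_S X_S over the C(60, 5) = 5461512 subsets S of size 5, where X_S = 1 if the K_5 on S is monochromatic.
For a fixed S, the K_5 on S has C(5, 2) = 10 edges. P[all 10 edges red] = (1/2)^10, and likewise for blue, so P[monochromatic] = 2·(1/2)^10 = 2^{1 − 10} = 1/512.
By linearity of expectation: E[X] = C(60, 5) · 2^{1 − 10} = 5461512 · 1/512 = 682689/64.
Numerically: E[X] ≈ 10667.0156.

E[X] = C(60,5)·2^(1−C(5,2)) = 682689/64 ≈ 10667.0156.


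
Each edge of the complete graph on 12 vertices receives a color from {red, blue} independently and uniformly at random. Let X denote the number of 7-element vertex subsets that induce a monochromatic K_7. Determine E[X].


Let X = Σ_S X_S over the C(12, 7) = 792 subsets S of size 7, where X_S = 1 if the K_7 on S is monochromatic.
For a fixed S, the K_7 on S has C(7, 2) = 21 edges. P[all 21 edges red] = (1/2)^21, and likewise for blue, so P[monochromatic] = 2·(1/2)^21 = 2^{1 − 21} = 1/1048576.
By linearity: E[X] = C(12, 7) · 2^{1 − 21} = 792 · 1/1048576 = 99/131072.
Numerically: E[X] ≈ 0.001.

E[X] = C(12,7)·2^(1−C(7,2)) = 99/131072 ≈ 0.001.


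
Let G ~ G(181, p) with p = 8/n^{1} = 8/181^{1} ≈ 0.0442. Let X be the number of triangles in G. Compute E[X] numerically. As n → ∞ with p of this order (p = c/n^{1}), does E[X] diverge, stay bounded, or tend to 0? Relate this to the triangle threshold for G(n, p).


Number of potential triangles: C(181, 3) = 971970.
Each occurs with probability p³ ≈ (0.0442)³ ≈ 8.63444e-05.
By linearity: E[X] = C(181, 3)·p³ ≈ 971970 · 8.63444e-05 ≈ 83.924.
Here α = 1, so p = 8/n is exactly at the triangle threshold p ~ 1/n. Asymptotically E[X] → c³/6 = 8³/6 = 256/3 ≈ 85.333, a bounded constant. In this regime the triangle count is asymptotically Poisson(c³/6).

E[X] ≈ 83.924; in regime p = Θ(1/n^{1}) E[X] stays bounded (at the triangle threshold p ~ 1/n).


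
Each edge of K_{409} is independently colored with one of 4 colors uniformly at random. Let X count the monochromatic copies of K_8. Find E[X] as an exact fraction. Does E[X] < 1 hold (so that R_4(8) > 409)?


E[X] = C(409, 8) · 4^{1 − 28} = 18128041135797879 · 4^{−27} = 18128041135797879/18014398509481984.
As a reduced fraction: E[X] = 18128041135797879/18014398509481984 ≈ 1.0063.
Is E[X] < 1? NO.
Since E[X] ≥ 1, the first-moment bound is inconclusive at n = 409; it does NOT by itself certify R_4(8) > 409.

E[X] = 18128041135797879/18014398509481984 ≈ 1.0063; E[X] ≥ 1; first-moment method inconclusive here.


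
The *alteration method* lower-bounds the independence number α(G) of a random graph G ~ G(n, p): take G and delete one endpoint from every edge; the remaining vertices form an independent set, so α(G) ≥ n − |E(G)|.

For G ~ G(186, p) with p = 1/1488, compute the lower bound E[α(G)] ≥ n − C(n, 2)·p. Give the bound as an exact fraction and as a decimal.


E[|E(G)|] = C(186, 2)·p = 17205 · (1/1488) = 185/16.
E[α(G)] ≥ n − E[|E(G)|] = 186 − 185/16 = 2791/16.
Numerically: ≈ 174.43750.
(This is only a lower bound; the true E[α(G)] may be larger.)

E[α(G)] ≥ 2791/16 ≈ 174.43750.


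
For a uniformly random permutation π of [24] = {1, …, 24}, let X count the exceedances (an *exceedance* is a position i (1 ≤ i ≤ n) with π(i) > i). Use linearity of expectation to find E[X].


Write X = Σ_{i=1}^{24} X_i, where X_i = 1_{π(i) > i}.
For each fixed i, π(i) is uniform over {1, …, 24} (marginal of a uniform permutation), so P[π(i) > i] = (n − i)/n. Summing: Σ_{i=1}^{24} (n − i)/n = (0 + 1 + … + 23)/24 = 24(24 − 1)/(2·24) = (24 − 1)/2.
Hence E[X] = Σ_{i=1}^{24} (24 − i)/24 = 23/2 ≈ 11.5000.

E[X] = 23/2 = 11.5000.


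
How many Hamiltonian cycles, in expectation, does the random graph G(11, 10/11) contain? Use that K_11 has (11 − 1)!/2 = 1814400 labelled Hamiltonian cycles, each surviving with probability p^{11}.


K_11 has (11 − 1)!/2 = 1814400 labelled Hamiltonian cycles.
For each such Hamiltonian cycle H, let X_H = 1 if all 11 edges of H are present in G. Then P[X_H = 1] = p^{11} = (10/11)^{11} = 100000000000/285311670611.
Summing the indicators: E[X] = Σ_H E[X_H] = 1814400 · p^{11} = 1814400 · 100000000000/285311670611 = 181440000000000000/285311670611.
Numerically: E[X] ≈ 6.3594e+05.

E[X] = 1814400 · (10/11)^{11} = 181440000000000000/285311670611 ≈ 6.3594e+05.


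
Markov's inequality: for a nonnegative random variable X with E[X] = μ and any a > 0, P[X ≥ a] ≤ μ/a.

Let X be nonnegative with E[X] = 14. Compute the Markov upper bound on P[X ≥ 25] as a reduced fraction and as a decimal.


μ = E[X] = 14, a = 25.
Markov: P[X ≥ 25] ≤ μ/a = (14)/25 = 14/25.
Numerically: ≈ 0.56000.
(Since a = 25 > μ = 14.00000, the bound 14/25 is < 1 and informative.)

P[X ≥ 25] ≤ 14/25 ≈ 0.56000.


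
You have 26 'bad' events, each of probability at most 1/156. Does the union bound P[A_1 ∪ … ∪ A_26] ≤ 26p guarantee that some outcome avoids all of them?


Union bound: P[∪_{i=1}^{26} A_i] ≤ Σ_i P[A_i] ≤ 26·p = 26·(1/156) = 1/6.
Numerically: 1/6 ≈ 0.16667.
Is 1/6 < 1? YES.
Since P[∪ A_i] ≤ 1/6 < 1, the complement has P[∩ A_i^c] ≥ 1 − 1/6 = 5/6 > 0, so some outcome avoids every A_i.

26·p = 1/6 ≈ 0.16667; existence CERTIFIED by the union bound.


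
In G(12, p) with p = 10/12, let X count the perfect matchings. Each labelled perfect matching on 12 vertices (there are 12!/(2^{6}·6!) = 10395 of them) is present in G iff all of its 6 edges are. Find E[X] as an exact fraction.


K_12 has 12!/(2^{6}·6!) = 10395 labelled perfect matchings.
For each such perfect matching H, let X_H = 1 if all 6 edges of H are present in G. Then P[X_H = 1] = p^{6} = (5/6)^{6} = 15625/46656.
By linearity: E[X] = Σ_H E[X_H] = 10395 · p^{6} = 10395 · 15625/46656 = 6015625/1728.
Numerically: E[X] ≈ 3.48e+03.

E[X] = 10395 · (5/6)^{6} = 6015625/1728 ≈ 3.48e+03.


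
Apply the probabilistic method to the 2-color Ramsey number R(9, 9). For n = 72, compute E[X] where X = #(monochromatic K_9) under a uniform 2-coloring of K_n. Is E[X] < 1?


E[X] = C(72, 9) · 2^{1 − 36} = 85113005120 · 2^{−35} = 85113005120/34359738368.
As a reduced fraction: E[X] = 1329890705/536870912 ≈ 2.477114.
Is E[X] < 1? NO.
Since E[X] ≥ 1, the first-moment bound is inconclusive at n = 72; it does NOT by itself certify R(9, 9) > 72.

E[X] = 1329890705/536870912 ≈ 2.477114; E[X] ≥ 1; first-moment method inconclusive here.


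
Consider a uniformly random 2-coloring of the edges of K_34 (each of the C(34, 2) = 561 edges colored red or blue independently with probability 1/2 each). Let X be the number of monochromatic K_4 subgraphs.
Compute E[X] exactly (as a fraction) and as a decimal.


Let X = Σ_S X_S over the C(34, 4) = 46376 subsets S of size 4, where X_S = 1 if the K_4 on S is monochromatic.
For a fixed S, the K_4 on S has C(4, 2) = 6 edges. P[all 6 edges red] = (1/2)^6, and likewise for blue, so P[monochromatic] = 2·(1/2)^6 = 2^{1 − 6} = 1/32.
By linearity: E[X] = C(34, 4) · 2^{1 − 6} = 46376 · 1/32 = 5797/4.
Numerically: E[X] ≈ 1449.2500.

E[X] = C(34,4)·2^(1−C(4,2)) = 5797/4 ≈ 1449.2500.


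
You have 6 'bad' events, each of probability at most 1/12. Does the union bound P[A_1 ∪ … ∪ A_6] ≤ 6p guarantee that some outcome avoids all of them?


Union bound: P[∪_{i=1}^{6} A_i] ≤ Σ_i P[A_i] ≤ 6·p = 6·(1/12) = 1/2.
Numerically: 1/2 ≈ 0.5000000.
Is 1/2 < 1? YES.
Since P[∪ A_i] ≤ 1/2 < 1, the complement has P[∩ A_i^c] ≥ 1 − 1/2 = 1/2 > 0, so some outcome avoids every A_i.

6·p = 1/2 ≈ 0.5000000; existence CERTIFIED by the union bound.


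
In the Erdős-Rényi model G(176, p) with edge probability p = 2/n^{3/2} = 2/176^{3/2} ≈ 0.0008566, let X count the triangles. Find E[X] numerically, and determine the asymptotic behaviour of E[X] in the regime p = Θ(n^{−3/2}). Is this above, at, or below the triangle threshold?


Number of potential triangles: C(176, 3) = 893200.
Each occurs with probability p³ ≈ (0.0008566)³ ≈ 6.284677e-10.
By linearity: E[X] = C(176, 3)·p³ ≈ 893200 · 6.284677e-10 ≈ 0.0006.
Since α = 3/2 > 1, p = c/n^{3/2} = o(1/n) is below the triangle threshold p ~ 1/n. Asymptotically E[X] ~ (c³/6)·n^{3(1−α)} = (2³/6)·n^{-1.5} → 0, so by Markov's inequality G has no triangles w.h.p.

E[X] ≈ 0.0006; in regime p = Θ(1/n^{3/2}) E[X] tends to 0 (below the triangle threshold p ~ 1/n).


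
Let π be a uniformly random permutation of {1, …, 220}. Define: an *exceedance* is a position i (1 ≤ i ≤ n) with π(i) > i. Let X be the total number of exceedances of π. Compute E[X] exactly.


Write X = Σ_{i=1}^{220} X_i, where X_i = 1_{π(i) > i}.
For each fixed i, π(i) is uniform over {1, …, 220} (marginal of a uniform permutation), so P[π(i) > i] = (n − i)/n. Summing: Σ_{i=1}^{220} (n − i)/n = (0 + 1 + … + 219)/220 = 220(220 − 1)/(2·220) = (220 − 1)/2.
Hence E[X] = Σ_{i=1}^{220} (220 − i)/220 = 219/2 ≈ 109.5000.

E[X] = 219/2 = 109.5000.


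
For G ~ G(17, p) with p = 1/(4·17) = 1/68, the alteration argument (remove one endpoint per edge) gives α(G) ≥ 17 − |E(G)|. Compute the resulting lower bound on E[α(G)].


E[|E(G)|] = C(17, 2)·p = 136 · (1/68) = 2.
E[α(G)] ≥ n − E[|E(G)|] = 17 − 2 = 15.
Numerically: ≈ 15.000.
(This is only a lower bound; the true E[α(G)] may be larger.)

E[α(G)] ≥ 15 ≈ 15.000.


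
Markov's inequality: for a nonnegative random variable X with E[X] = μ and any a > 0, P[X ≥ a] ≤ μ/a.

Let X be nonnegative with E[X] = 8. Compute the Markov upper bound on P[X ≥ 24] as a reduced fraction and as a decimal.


μ = E[X] = 8, a = 24.
Markov: P[X ≥ 24] ≤ μ/a = (8)/24 = 1/3.
Numerically: ≈ 0.3333.
(Since a = 24 > μ = 8.0000, the bound 1/3 is < 1 and informative.)

P[X ≥ 24] ≤ 1/3 ≈ 0.3333.


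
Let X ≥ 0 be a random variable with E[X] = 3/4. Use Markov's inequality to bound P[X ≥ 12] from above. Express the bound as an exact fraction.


μ = E[X] = 3/4, a = 12.
Markov: P[X ≥ 12] ≤ μ/a = (3/4)/12 = 1/16.
Numerically: ≈ 0.062.
(Since a = 12 > μ = 0.750, the bound 1/16 is < 1 and informative.)

P[X ≥ 12] ≤ 1/16 ≈ 0.062.


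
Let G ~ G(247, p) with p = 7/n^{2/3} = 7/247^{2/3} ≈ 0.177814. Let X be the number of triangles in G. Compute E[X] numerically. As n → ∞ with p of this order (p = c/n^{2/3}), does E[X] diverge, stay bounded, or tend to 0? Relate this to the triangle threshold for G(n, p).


Number of potential triangles: C(247, 3) = 2481115.
Each occurs with probability p³ ≈ (0.177814)³ ≈ 5.62212133e-03.
By linearity: E[X] = C(247, 3)·p³ ≈ 2481115 · 5.62212133e-03 ≈ 13949.129555.
Since α = 2/3 < 1, p = c/n^{2/3} ≫ 1/n is above the triangle threshold p ~ 1/n. Asymptotically E[X] ~ (c³/6)·n^{3(1−α)} = (7³/6)·n^{1} → ∞; triangles are abundant w.h.p.

E[X] ≈ 13949.129555; in regime p = Θ(1/n^{2/3}) E[X] diverges (above the triangle threshold p ~ 1/n).


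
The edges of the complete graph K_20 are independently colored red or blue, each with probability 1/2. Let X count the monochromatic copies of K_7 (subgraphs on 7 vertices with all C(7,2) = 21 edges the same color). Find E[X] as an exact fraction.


Let X = Σ_S X_S over the C(20, 7) = 77520 subsets S of size 7, where X_S = 1 if the K_7 on S is monochromatic.
For a fixed S, the K_7 on S has C(7, 2) = 21 edges. P[all 21 edges red] = (1/2)^21, and likewise for blue, so P[monochromatic] = 2·(1/2)^21 = 2^{1 − 21} = 1/1048576.
Summing: E[X] = C(20, 7) · 2^{1 − 21} = 77520 · 1/1048576 = 4845/65536.
Numerically: E[X] ≈ 0.074.

E[X] = C(20,7)·2^(1−C(7,2)) = 4845/65536 ≈ 0.074.


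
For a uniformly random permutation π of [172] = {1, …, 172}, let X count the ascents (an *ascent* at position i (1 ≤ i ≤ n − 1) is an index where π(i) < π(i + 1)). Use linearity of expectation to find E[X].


Write X = Σ X_I over i = 1, …, 171, with X_I the indicator of one ascent.
There are 171 indicators.
For each fixed i, the pair (π(i), π(i+1)) is a uniformly random ordered pair of distinct values from {1, …, 172}; by symmetry P[π(i) < π(i+1)] = 1/2.
By linearity: E[X] = 171 · (1/2) = (172 − 1) · (1/2) = 171/2 ≈ 85.5000.

E[X] = 171/2 = 85.5000.


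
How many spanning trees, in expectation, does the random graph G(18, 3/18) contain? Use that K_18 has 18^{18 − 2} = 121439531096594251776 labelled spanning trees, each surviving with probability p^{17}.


K_18 has 18^{18 − 2} = 121439531096594251776 labelled spanning trees.
For each such spanning tree H, let X_H = 1 if all 17 edges of H are present in G. Then P[X_H = 1] = p^{17} = (1/6)^{17} = 1/16926659444736.
By linearity of expectation: E[X] = Σ_H E[X_H] = 121439531096594251776 · p^{17} = 121439531096594251776 · 1/16926659444736 = 14348907/2.
Numerically: E[X] ≈ 7.174e+06.

E[X] = 121439531096594251776 · (1/6)^{17} = 14348907/2 ≈ 7.174e+06.


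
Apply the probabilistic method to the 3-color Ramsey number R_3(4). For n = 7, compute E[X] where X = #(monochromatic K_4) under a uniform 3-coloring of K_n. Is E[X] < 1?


E[X] = C(7, 4) · 3^{1 − 6} = 35 · 3^{−5} = 35/243.
As a reduced fraction: E[X] = 35/243 ≈ 0.144033.
Is E[X] < 1? YES.
Since E[X] < 1, there exists a 3-coloring of K_{7} with no monochromatic K_4; hence R_3(4) > 7.

E[X] = 35/243 ≈ 0.144033; E[X] < 1, so R_3(4) > 7.


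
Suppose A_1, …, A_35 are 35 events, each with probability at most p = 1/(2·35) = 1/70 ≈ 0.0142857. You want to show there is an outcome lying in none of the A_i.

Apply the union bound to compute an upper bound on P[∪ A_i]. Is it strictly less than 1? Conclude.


Union bound: P[∪_{i=1}^{35} A_i] ≤ Σ_i P[A_i] ≤ 35·p = 35·(1/70) = 1/2.
Numerically: 1/2 ≈ 0.5000000.
Is 1/2 < 1? YES.
Since P[∪ A_i] ≤ 1/2 < 1, the complement has P[∩ A_i^c] ≥ 1 − 1/2 = 1/2 > 0, so some outcome avoids every A_i.

35·p = 1/2 ≈ 0.5000000; existence CERTIFIED by the union bound.


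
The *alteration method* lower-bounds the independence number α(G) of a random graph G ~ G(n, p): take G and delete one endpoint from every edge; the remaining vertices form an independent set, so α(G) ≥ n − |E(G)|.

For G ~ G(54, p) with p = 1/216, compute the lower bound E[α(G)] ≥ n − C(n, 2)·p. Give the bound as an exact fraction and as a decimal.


E[|E(G)|] = C(54, 2)·p = 1431 · (1/216) = 53/8.
E[α(G)] ≥ n − E[|E(G)|] = 54 − 53/8 = 379/8.
Numerically: ≈ 47.37500.
(This is only a lower bound; the true E[α(G)] may be larger.)

E[α(G)] ≥ 379/8 ≈ 47.37500.


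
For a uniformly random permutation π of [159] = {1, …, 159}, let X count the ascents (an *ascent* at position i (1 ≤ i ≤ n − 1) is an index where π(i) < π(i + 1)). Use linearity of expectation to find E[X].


Write X = Σ X_I over i = 1, …, 158, with X_I the indicator of one ascent.
There are 158 indicators.
For each fixed i, the pair (π(i), π(i+1)) is a uniformly random ordered pair of distinct values from {1, …, 159}; by symmetry P[π(i) < π(i+1)] = 1/2.
By linearity: E[X] = 158 · (1/2) = (159 − 1) · (1/2) = 79 ≈ 79.000.

E[X] = 79 = 79.000.


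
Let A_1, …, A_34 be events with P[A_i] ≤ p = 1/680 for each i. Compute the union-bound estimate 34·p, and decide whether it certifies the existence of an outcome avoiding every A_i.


Union bound: P[∪_{i=1}^{34} A_i] ≤ Σ_i P[A_i] ≤ 34·p = 34·(1/680) = 1/20.
Numerically: 1/20 ≈ 0.050000.
Is 1/20 < 1? YES.
Since P[∪ A_i] ≤ 1/20 < 1, the complement has P[∩ A_i^c] ≥ 1 − 1/20 = 19/20 > 0, so some outcome avoids every A_i.

34·p = 1/20 ≈ 0.050000; existence CERTIFIED by the union bound.


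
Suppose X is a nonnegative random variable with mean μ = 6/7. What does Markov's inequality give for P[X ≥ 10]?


μ = E[X] = 6/7, a = 10.
Markov: P[X ≥ 10] ≤ μ/a = (6/7)/10 = 3/35.
Numerically: ≈ 0.086.
(Since a = 10 > μ = 0.857, the bound 3/35 is < 1 and informative.)

P[X ≥ 10] ≤ 3/35 ≈ 0.086.


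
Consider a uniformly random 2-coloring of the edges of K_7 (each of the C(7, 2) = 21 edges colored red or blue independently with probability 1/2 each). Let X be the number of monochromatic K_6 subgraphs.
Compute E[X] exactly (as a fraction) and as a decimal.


Let X = Σ_S X_S over the C(7, 6) = 7 subsets S of size 6, where X_S = 1 if the K_6 on S is monochromatic.
For a fixed S, the K_6 on S has C(6, 2) = 15 edges. P[all 15 edges red] = (1/2)^15, and likewise for blue, so P[monochromatic] = 2·(1/2)^15 = 2^{1 − 15} = 1/16384.
By linearity of expectation: E[X] = C(7, 6) · 2^{1 − 15} = 7 · 1/16384 = 7/16384.
Numerically: E[X] ≈ 0.00043.

E[X] = C(7,6)·2^(1−C(6,2)) = 7/16384 ≈ 0.00043.


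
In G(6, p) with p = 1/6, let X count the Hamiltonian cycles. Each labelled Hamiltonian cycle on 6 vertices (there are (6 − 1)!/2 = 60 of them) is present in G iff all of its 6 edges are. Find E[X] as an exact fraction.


K_6 has (6 − 1)!/2 = 60 labelled Hamiltonian cycles.
For each such Hamiltonian cycle H, let X_H = 1 if all 6 edges of H are present in G. Then P[X_H = 1] = p^{6} = (1/6)^{6} = 1/46656.
By linearity of expectation: E[X] = Σ_H E[X_H] = 60 · p^{6} = 60 · 1/46656 = 5/3888.
Numerically: E[X] ≈ 0.00128601.

E[X] = 60 · (1/6)^{6} = 5/3888 ≈ 0.00128601.


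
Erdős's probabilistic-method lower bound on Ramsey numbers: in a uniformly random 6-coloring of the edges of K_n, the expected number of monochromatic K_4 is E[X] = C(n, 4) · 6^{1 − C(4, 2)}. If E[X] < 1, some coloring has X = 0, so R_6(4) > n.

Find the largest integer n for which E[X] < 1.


We need C(n, 4) · 6^{1 − 6} < 1, i.e. C(n, 4) < 6^{6 − 1} = 7776.
Check values of n near the boundary:
  n = 20: C(20, 4) = 4845; 4845 < 7776? YES
  n = 21: C(21, 4) = 5985; 5985 < 7776? YES
  n = 22: C(22, 4) = 7315; 7315 < 7776? YES
  n = 23: C(23, 4) = 8855; 8855 < 7776? NO
  n = 24: C(24, 4) = 10626; 10626 < 7776? NO
  n = 25: C(25, 4) = 12650; 12650 < 7776? NO
The largest n with C(n, 4) < 7776 is n = 22 (where E[X] = 7315/7776 ≈ 0.94072). Hence R_6(4) > 22, i.e. R_6(4) ≥ 23.

Largest n = 22; hence R_6(4) > 22.


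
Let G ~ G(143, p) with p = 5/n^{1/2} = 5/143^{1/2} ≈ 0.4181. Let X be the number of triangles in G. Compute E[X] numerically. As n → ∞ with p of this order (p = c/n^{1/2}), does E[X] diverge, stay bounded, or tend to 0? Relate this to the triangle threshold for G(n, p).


Number of potential triangles: C(143, 3) = 477191.
Each occurs with probability p³ ≈ (0.4181)³ ≈ 7.309808e-02.
By linearity: E[X] = C(143, 3)·p³ ≈ 477191 · 7.309808e-02 ≈ 34881.7448.
Since α = 1/2 < 1, p = c/n^{1/2} ≫ 1/n is above the triangle threshold p ~ 1/n. Asymptotically E[X] ~ (c³/6)·n^{3(1−α)} = (5³/6)·n^{1.5} → ∞; triangles are abundant w.h.p.

E[X] ≈ 34881.7448; in regime p = Θ(1/n^{1/2}) E[X] diverges (above the triangle threshold p ~ 1/n).


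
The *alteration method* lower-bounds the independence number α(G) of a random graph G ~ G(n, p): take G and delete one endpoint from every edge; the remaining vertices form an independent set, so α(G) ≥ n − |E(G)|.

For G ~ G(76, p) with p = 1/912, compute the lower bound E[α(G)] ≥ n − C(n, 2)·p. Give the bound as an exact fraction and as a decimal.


E[|E(G)|] = C(76, 2)·p = 2850 · (1/912) = 25/8.
E[α(G)] ≥ n − E[|E(G)|] = 76 − 25/8 = 583/8.
Numerically: ≈ 72.87500.
(This is only a lower bound; the true E[α(G)] may be larger.)

E[α(G)] ≥ 583/8 ≈ 72.87500.


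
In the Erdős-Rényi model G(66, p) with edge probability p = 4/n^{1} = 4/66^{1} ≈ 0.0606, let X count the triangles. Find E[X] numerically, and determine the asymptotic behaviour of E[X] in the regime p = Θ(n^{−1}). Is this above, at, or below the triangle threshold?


Number of potential triangles: C(66, 3) = 45760.
Each occurs with probability p³ ≈ (0.0606)³ ≈ 2.22612e-04.
By linearity: E[X] = C(66, 3)·p³ ≈ 45760 · 2.22612e-04 ≈ 10.187.
Here α = 1, so p = 4/n is exactly at the triangle threshold p ~ 1/n. Asymptotically E[X] → c³/6 = 4³/6 = 32/3 ≈ 10.667, a bounded constant. In this regime the triangle count is asymptotically Poisson(c³/6).

E[X] ≈ 10.187; in regime p = Θ(1/n^{1}) E[X] stays bounded (at the triangle threshold p ~ 1/n).


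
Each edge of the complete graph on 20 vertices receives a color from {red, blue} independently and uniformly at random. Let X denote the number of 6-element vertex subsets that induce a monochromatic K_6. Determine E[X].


Let X = Σ_S X_S over the C(20, 6) = 38760 subsets S of size 6, where X_S = 1 if the K_6 on S is monochromatic.
For a fixed S, the K_6 on S has C(6, 2) = 15 edges. P[all 15 edges red] = (1/2)^15, and likewise for blue, so P[monochromatic] = 2·(1/2)^15 = 2^{1 − 15} = 1/16384.
By linearity of expectation: E[X] = C(20, 6) · 2^{1 − 15} = 38760 · 1/16384 = 4845/2048.
Numerically: E[X] ≈ 2.3657.

E[X] = C(20,6)·2^(1−C(6,2)) = 4845/2048 ≈ 2.3657.


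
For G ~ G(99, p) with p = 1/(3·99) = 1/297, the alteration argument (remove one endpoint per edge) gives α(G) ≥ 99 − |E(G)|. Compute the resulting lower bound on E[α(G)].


E[|E(G)|] = C(99, 2)·p = 4851 · (1/297) = 49/3.
E[α(G)] ≥ n − E[|E(G)|] = 99 − 49/3 = 248/3.
Numerically: ≈ 82.66667.
(This is only a lower bound; the true E[α(G)] may be larger.)

E[α(G)] ≥ 248/3 ≈ 82.66667.


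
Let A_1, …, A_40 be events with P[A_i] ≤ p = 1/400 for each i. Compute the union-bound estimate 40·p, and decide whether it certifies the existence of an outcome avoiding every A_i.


Union bound: P[∪_{i=1}^{40} A_i] ≤ Σ_i P[A_i] ≤ 40·p = 40·(1/400) = 1/10.
Numerically: 1/10 ≈ 0.100000.
Is 1/10 < 1? YES.
Since P[∪ A_i] ≤ 1/10 < 1, the complement has P[∩ A_i^c] ≥ 1 − 1/10 = 9/10 > 0, so some outcome avoids every A_i.

40·p = 1/10 ≈ 0.100000; existence CERTIFIED by the union bound.


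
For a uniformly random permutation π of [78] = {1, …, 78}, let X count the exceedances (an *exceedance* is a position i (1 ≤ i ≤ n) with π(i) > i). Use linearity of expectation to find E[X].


Write X = Σ_{i=1}^{78} X_i, where X_i = 1_{π(i) > i}.
For each fixed i, π(i) is uniform over {1, …, 78} (marginal of a uniform permutation), so P[π(i) > i] = (n − i)/n. Summing: Σ_{i=1}^{78} (n − i)/n = (0 + 1 + … + 77)/78 = 78(78 − 1)/(2·78) = (78 − 1)/2.
Hence E[X] = Σ_{i=1}^{78} (78 − i)/78 = 77/2 ≈ 38.5000.

E[X] = 77/2 = 38.5000.


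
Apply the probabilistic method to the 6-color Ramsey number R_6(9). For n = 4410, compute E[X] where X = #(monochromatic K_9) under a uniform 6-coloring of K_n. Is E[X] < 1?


E[X] = C(4410, 9) · 6^{1 − 36} = 1724394906266704102180823710 · 6^{−35} = 1724394906266704102180823710/1719070799748422591028658176.
As a reduced fraction: E[X] = 862197453133352051090411855/859535399874211295514329088 ≈ 1.00310.
Is E[X] < 1? NO.
Since E[X] ≥ 1, the first-moment bound is inconclusive at n = 4410; it does NOT by itself certify R_6(9) > 4410.

E[X] = 862197453133352051090411855/859535399874211295514329088 ≈ 1.00310; E[X] ≥ 1; first-moment method inconclusive here.


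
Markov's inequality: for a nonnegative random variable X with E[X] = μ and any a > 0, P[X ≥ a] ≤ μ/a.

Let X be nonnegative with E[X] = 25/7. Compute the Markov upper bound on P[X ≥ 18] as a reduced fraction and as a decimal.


μ = E[X] = 25/7, a = 18.
Markov: P[X ≥ 18] ≤ μ/a = (25/7)/18 = 25/126.
Numerically: ≈ 0.19841.
(Since a = 18 > μ = 3.57143, the bound 25/126 is < 1 and informative.)

P[X ≥ 18] ≤ 25/126 ≈ 0.19841.


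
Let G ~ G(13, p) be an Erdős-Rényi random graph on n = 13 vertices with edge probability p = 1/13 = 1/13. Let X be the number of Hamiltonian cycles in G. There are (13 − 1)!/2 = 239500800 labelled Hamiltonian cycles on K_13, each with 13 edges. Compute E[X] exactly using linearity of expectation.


K_13 has (13 − 1)!/2 = 239500800 labelled Hamiltonian cycles.
For each such Hamiltonian cycle H, let X_H = 1 if all 13 edges of H are present in G. Then P[X_H = 1] = p^{13} = (1/13)^{13} = 1/302875106592253.
Summing the indicators: E[X] = Σ_H E[X_H] = 239500800 · p^{13} = 239500800 · 1/302875106592253 = 239500800/302875106592253.
Numerically: E[X] ≈ 7.90758e-07.

E[X] = 239500800 · (1/13)^{13} = 239500800/302875106592253 ≈ 7.90758e-07.


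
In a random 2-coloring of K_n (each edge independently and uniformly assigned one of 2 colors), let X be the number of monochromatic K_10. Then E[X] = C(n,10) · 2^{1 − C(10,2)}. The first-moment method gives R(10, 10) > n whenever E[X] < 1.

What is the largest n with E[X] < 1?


We need C(n, 10) · 2^{1 − 45} < 1, i.e. C(n, 10) < 2^{45 − 1} = 17592186044416.
Check values of n near the boundary:
  n = 98: C(98, 10) = 14005614014756; 14005614014756 < 17592186044416? YES
  n = 99: C(99, 10) = 15579278510796; 15579278510796 < 17592186044416? YES
  n = 100: C(100, 10) = 17310309456440; 17310309456440 < 17592186044416? YES
  n = 101: C(101, 10) = 19212541264840; 19212541264840 < 17592186044416? NO
The largest n with C(n, 10) < 17592186044416 is n = 100 (where E[X] = 2163788682055/2199023255552 ≈ 0.9839772). Hence R(10, 10) > 100, i.e. R(10, 10) ≥ 101.

Largest n = 100; hence R(10, 10) > 100.


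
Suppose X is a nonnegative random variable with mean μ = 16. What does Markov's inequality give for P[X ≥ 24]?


μ = E[X] = 16, a = 24.
Markov: P[X ≥ 24] ≤ μ/a = (16)/24 = 2/3.
Numerically: ≈ 0.667.
(Since a = 24 > μ = 16.000, the bound 2/3 is < 1 and informative.)

P[X ≥ 24] ≤ 2/3 ≈ 0.667.


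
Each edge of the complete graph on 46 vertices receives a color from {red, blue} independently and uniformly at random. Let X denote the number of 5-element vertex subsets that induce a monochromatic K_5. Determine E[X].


Let X = Σ_S X_S over the C(46, 5) = 1370754 subsets S of size 5, where X_S = 1 if the K_5 on S is monochromatic.
For a fixed S, the K_5 on S has C(5, 2) = 10 edges. P[all 10 edges red] = (1/2)^10, and likewise for blue, so P[monochromatic] = 2·(1/2)^10 = 2^{1 − 10} = 1/512.
By linearity: E[X] = C(46, 5) · 2^{1 − 10} = 1370754 · 1/512 = 685377/256.
Numerically: E[X] ≈ 2677.254.

E[X] = C(46,5)·2^(1−C(5,2)) = 685377/256 ≈ 2677.254.


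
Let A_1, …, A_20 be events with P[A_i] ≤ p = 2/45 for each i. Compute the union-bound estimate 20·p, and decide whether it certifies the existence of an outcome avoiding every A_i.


Union bound: P[∪_{i=1}^{20} A_i] ≤ Σ_i P[A_i] ≤ 20·p = 20·(2/45) = 8/9.
Numerically: 8/9 ≈ 0.888889.
Is 8/9 < 1? YES.
Since P[∪ A_i] ≤ 8/9 < 1, the complement has P[∩ A_i^c] ≥ 1 − 8/9 = 1/9 > 0, so some outcome avoids every A_i.

20·p = 8/9 ≈ 0.888889; existence CERTIFIED by the union bound.


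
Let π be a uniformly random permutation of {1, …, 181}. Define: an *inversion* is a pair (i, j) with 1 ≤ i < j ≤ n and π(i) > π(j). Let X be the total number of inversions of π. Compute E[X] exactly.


Write X = Σ X_I over the C(181, 2) = 16290 pairs i < j, with X_I the indicator of one inversion.
There are 16290 indicators.
For each fixed pair i < j, the values π(i) and π(j) are two distinct elements of {1, …, 181} in uniformly random order; by symmetry P[π(i) > π(j)] = 1/2.
By linearity: E[X] = 16290 · (1/2) = C(181, 2) · (1/2) = 16290/2 = 8145 ≈ 8145.0000.

E[X] = 8145 = 8145.0000.
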